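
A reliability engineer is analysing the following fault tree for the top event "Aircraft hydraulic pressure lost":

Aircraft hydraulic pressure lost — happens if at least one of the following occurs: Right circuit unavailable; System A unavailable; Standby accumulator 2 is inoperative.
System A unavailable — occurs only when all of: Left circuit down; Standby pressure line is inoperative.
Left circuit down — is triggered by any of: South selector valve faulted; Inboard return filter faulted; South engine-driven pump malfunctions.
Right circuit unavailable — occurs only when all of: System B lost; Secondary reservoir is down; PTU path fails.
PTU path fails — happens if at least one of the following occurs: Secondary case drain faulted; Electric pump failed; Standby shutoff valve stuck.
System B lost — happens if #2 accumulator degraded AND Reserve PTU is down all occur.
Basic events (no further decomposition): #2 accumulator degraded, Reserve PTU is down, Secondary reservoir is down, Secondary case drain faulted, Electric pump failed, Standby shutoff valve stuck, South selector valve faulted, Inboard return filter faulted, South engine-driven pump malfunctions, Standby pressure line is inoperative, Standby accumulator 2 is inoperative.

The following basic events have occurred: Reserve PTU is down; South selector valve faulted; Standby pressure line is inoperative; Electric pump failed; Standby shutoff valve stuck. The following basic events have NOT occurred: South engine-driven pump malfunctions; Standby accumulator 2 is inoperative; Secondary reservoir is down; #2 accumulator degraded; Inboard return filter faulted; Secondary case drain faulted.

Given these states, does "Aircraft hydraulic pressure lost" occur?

System B lost [AND]: #2 accumulator degraded=not, Reserve PTU is down=occurs → not all inputs occur → does not occur.
PTU path fails [OR]: Secondary case drain faulted=not, Electric pump failed=occurs, Standby shutoff valve stuck=occurs → at least one input occurs → occurs.
Right circuit unavailable [AND]: System B lost=not, Secondary reservoir is down=not, PTU path fails=occurs → not all inputs occur → does not occur.
Left circuit down [OR]: South selector valve faulted=occurs, Inboard return filter faulted=not, South engine-driven pump malfunctions=not → at least one input occurs → occurs.
System A unavailable [AND]: Left circuit down=occurs, Standby pressure line is inoperative=occurs → all inputs occur → occurs.
Aircraft hydraulic pressure lost [OR]: Right circuit unavailable=not, System A unavailable=occurs, Standby accumulator 2 is inoperative=not → at least one input occurs → occurs.

Yes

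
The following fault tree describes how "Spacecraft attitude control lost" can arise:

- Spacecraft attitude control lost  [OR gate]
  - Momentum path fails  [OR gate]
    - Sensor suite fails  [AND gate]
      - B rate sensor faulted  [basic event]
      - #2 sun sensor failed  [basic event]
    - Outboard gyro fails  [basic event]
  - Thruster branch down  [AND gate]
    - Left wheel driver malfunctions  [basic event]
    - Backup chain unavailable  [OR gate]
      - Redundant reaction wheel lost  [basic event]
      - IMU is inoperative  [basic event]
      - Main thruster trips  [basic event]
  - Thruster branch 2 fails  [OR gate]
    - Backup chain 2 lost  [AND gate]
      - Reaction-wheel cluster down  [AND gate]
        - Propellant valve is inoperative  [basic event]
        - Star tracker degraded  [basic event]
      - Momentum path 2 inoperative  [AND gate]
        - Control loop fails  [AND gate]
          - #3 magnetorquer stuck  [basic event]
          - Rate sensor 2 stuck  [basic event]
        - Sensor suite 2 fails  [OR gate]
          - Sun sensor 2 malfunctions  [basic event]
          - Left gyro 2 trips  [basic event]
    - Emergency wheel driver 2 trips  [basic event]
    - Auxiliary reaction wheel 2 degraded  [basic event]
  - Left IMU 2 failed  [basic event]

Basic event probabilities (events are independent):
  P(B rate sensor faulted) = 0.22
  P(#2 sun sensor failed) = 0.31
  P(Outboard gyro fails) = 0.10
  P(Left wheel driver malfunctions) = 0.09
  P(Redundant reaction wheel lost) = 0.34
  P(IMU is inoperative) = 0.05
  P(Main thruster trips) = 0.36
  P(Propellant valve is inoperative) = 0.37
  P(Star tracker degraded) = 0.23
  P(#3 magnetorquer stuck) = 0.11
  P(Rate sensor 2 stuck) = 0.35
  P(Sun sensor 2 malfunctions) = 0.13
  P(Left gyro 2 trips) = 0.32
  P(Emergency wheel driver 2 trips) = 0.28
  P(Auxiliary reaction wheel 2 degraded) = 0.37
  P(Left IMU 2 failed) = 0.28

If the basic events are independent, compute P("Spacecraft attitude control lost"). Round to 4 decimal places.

P(Sensor suite fails) [AND] = 0.22 × 0.31 = 0.068200
P(Momentum path fails) [OR] = 1 − (1−0.068200) × (1−0.10) = 0.161380
P(Backup chain unavailable) [OR] = 1 − (1−0.34) × (1−0.05) × (1−0.36) = 0.598720
P(Thruster branch down) [AND] = 0.09 × 0.598720 = 0.053885
P(Reaction-wheel cluster down) [AND] = 0.37 × 0.23 = 0.085100
P(Control loop fails) [AND] = 0.11 × 0.35 = 0.038500
P(Sensor suite 2 fails) [OR] = 1 − (1−0.13) × (1−0.32) = 0.408400
P(Momentum path 2 inoperative) [AND] = 0.038500 × 0.408400 = 0.015723
P(Backup chain 2 lost) [AND] = 0.085100 × 0.015723 = 0.001338
P(Thruster branch 2 fails) [OR] = 1 − (1−0.001338) × (1−0.28) × (1−0.37) = 0.547007
P(Spacecraft attitude control lost) [OR] = 1 − (1−0.161380) × (1−0.053885) × (1−0.547007) × (1−0.28) = 0.741219
Rounded to 4 decimal places: P(Spacecraft attitude control lost) ≈ 0.7412.

0.7412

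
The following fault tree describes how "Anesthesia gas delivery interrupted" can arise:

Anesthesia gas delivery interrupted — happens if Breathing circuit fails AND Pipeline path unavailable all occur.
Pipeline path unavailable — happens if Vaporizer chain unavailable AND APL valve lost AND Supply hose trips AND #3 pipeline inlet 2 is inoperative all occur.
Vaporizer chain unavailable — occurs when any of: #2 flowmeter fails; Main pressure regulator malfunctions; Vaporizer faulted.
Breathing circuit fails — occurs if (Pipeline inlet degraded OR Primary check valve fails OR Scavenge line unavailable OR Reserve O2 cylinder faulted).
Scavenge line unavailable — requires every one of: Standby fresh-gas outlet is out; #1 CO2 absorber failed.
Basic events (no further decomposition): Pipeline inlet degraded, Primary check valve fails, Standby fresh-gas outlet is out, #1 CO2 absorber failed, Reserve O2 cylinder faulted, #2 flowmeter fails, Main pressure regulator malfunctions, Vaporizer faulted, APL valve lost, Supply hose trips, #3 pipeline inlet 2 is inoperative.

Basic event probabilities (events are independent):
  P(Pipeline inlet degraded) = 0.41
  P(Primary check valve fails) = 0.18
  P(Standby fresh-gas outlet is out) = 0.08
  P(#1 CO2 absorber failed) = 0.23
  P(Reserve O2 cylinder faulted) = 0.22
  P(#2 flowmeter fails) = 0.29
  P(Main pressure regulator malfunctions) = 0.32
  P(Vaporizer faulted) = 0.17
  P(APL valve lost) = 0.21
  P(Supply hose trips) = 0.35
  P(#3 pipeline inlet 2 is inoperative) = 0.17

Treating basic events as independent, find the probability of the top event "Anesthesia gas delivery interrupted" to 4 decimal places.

P(Scavenge line unavailable) [AND] = 0.08 × 0.23 = 0.018400
P(Breathing circuit fails) [OR] = 1 − (1−0.41) × (1−0.18) × (1−0.018400) × (1−0.22) = 0.629579
P(Vaporizer chain unavailable) [OR] = 1 − (1−0.29) × (1−0.32) × (1−0.17) = 0.599276
P(Pipeline path unavailable) [AND] = 0.599276 × 0.21 × 0.35 × 0.17 = 0.007488
P(Anesthesia gas delivery interrupted) [AND] = 0.629579 × 0.007488 = 0.004714
Rounded to 4 decimal places: P(Anesthesia gas delivery interrupted) ≈ 0.0047.

0.0047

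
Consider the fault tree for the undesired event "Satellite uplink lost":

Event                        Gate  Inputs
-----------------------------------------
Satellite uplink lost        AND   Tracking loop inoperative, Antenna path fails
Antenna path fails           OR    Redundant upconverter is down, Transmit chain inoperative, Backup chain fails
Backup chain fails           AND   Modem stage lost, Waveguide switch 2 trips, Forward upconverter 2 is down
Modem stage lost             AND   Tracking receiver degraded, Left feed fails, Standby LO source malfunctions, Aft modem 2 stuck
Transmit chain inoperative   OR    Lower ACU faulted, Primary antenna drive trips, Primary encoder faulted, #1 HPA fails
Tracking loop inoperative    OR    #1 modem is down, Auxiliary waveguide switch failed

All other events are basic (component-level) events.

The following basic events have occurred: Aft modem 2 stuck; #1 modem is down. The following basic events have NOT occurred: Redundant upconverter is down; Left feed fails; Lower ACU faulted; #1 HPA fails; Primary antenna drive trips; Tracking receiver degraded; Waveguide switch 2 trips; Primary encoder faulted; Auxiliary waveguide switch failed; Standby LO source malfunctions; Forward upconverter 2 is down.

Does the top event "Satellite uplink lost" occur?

No

Tracking loop inoperative [OR]: #1 modem is down=occurs, Auxiliary waveguide switch failed=not → at least one input occurs → occurs.
Transmit chain inoperative [OR]: Lower ACU faulted=not, Primary antenna drive trips=not, Primary encoder faulted=not, #1 HPA fails=not → no input occurs → does not occur.
Modem stage lost [AND]: Tracking receiver degraded=not, Left feed fails=not, Standby LO source malfunctions=not, Aft modem 2 stuck=occurs → not all inputs occur → does not occur.
Backup chain fails [AND]: Modem stage lost=not, Waveguide switch 2 trips=not, Forward upconverter 2 is down=not → not all inputs occur → does not occur.
Antenna path fails [OR]: Redundant upconverter is down=not, Transmit chain inoperative=not, Backup chain fails=not → no input occurs → does not occur.
Satellite uplink lost [AND]: Tracking loop inoperative=occurs, Antenna path fails=not → not all inputs occur → does not occur.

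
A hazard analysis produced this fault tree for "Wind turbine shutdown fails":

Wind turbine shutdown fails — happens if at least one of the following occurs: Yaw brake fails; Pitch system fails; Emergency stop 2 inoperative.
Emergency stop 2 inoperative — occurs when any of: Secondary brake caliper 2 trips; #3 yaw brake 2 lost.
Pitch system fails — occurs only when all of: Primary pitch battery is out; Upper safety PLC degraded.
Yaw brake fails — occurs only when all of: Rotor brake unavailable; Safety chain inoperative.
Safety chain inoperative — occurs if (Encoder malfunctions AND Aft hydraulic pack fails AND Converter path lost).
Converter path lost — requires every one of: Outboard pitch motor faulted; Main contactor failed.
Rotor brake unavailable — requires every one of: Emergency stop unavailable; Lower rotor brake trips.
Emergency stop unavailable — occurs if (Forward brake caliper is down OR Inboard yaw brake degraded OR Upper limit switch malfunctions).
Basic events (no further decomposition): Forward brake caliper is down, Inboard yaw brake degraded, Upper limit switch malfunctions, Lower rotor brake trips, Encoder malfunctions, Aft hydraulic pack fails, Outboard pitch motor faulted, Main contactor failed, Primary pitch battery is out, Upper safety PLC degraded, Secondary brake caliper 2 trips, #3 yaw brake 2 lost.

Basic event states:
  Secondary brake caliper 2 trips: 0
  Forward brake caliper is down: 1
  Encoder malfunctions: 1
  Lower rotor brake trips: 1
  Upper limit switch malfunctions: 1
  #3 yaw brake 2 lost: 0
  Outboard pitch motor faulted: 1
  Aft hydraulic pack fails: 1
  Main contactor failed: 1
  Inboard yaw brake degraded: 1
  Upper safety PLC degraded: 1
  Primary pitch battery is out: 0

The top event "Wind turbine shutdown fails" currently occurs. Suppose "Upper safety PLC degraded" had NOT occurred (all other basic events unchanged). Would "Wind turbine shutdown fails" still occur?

Counterfactual: set "Upper safety PLC degraded" to not occurred.
Emergency stop unavailable [OR]: Forward brake caliper is down=occurs, Inboard yaw brake degraded=occurs, Upper limit switch malfunctions=occurs → at least one input occurs → occurs.
Rotor brake unavailable [AND]: Emergency stop unavailable=occurs, Lower rotor brake trips=occurs → all inputs occur → occurs.
Converter path lost [AND]: Outboard pitch motor faulted=occurs, Main contactor failed=occurs → all inputs occur → occurs.
Safety chain inoperative [AND]: Encoder malfunctions=occurs, Aft hydraulic pack fails=occurs, Converter path lost=occurs → all inputs occur → occurs.
Yaw brake fails [AND]: Rotor brake unavailable=occurs, Safety chain inoperative=occurs → all inputs occur → occurs.
Pitch system fails [AND]: Primary pitch battery is out=not, Upper safety PLC degraded=not → not all inputs occur → does not occur.
Emergency stop 2 inoperative [OR]: Secondary brake caliper 2 trips=not, #3 yaw brake 2 lost=not → no input occurs → does not occur.
Wind turbine shutdown fails [OR]: Yaw brake fails=occurs, Pitch system fails=not, Emergency stop 2 inoperative=not → at least one input occurs → occurs.

Yes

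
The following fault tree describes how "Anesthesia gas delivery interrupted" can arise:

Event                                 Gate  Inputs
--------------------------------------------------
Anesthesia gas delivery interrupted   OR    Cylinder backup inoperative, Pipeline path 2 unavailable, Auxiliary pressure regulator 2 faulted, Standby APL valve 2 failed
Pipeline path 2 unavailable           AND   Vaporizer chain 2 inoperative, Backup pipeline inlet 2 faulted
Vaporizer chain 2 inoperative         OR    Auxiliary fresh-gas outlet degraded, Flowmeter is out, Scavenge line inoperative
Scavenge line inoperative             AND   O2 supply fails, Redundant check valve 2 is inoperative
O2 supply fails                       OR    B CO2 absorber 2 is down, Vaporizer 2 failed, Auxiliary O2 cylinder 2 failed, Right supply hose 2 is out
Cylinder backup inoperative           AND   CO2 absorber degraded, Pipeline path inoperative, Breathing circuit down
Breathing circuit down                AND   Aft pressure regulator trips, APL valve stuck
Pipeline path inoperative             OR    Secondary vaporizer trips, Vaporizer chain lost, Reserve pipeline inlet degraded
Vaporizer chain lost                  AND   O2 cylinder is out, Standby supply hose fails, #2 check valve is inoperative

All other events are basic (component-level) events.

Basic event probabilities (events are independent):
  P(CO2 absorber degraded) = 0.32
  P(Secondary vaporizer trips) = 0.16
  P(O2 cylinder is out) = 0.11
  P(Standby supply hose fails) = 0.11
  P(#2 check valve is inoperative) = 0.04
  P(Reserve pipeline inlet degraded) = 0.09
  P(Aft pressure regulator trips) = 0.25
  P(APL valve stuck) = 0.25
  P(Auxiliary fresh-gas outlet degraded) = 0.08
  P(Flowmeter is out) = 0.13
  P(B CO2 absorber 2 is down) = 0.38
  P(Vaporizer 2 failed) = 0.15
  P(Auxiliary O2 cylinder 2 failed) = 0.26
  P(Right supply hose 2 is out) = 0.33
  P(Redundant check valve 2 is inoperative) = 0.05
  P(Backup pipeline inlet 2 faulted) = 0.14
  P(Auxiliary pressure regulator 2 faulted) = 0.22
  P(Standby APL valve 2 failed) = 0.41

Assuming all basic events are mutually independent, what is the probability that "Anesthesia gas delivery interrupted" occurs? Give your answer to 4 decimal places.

0.5567

P(Vaporizer chain lost) [AND] = 0.11 × 0.11 × 0.04 = 0.000484
P(Pipeline path inoperative) [OR] = 1 − (1−0.16) × (1−0.000484) × (1−0.09) = 0.235970
P(Breathing circuit down) [AND] = 0.25 × 0.25 = 0.062500
P(Cylinder backup inoperative) [AND] = 0.32 × 0.235970 × 0.062500 = 0.004719
P(O2 supply fails) [OR] = 1 − (1−0.38) × (1−0.15) × (1−0.26) × (1−0.33) = 0.738713
P(Scavenge line inoperative) [AND] = 0.738713 × 0.05 = 0.036936
P(Vaporizer chain 2 inoperative) [OR] = 1 − (1−0.08) × (1−0.13) × (1−0.036936) = 0.229164
P(Pipeline path 2 unavailable) [AND] = 0.229164 × 0.14 = 0.032083
P(Anesthesia gas delivery interrupted) [OR] = 1 − (1−0.004719) × (1−0.032083) × (1−0.22) × (1−0.41) = 0.556667
Rounded to 4 decimal places: P(Anesthesia gas delivery interrupted) ≈ 0.5567.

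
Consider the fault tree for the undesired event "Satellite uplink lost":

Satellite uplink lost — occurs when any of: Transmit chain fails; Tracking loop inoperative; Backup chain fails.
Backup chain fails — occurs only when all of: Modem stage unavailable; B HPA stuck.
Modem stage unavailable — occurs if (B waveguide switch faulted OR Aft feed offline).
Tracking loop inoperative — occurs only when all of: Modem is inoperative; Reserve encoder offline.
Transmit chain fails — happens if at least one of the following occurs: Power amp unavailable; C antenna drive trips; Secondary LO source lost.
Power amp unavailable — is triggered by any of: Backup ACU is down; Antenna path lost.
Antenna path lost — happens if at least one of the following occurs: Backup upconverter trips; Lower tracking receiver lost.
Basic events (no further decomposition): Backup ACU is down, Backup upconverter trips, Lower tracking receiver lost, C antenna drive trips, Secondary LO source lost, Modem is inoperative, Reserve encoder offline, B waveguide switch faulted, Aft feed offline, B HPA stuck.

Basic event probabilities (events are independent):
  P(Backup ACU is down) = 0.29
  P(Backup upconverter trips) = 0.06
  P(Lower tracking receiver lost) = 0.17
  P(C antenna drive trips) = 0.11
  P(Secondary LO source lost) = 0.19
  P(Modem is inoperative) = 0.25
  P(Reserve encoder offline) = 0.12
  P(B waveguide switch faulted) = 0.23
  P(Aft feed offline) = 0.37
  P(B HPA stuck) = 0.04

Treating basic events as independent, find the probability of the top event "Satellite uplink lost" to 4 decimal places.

0.6206

P(Antenna path lost) [OR] = 1 − (1−0.06) × (1−0.17) = 0.219800
P(Power amp unavailable) [OR] = 1 − (1−0.29) × (1−0.219800) = 0.446058
P(Transmit chain fails) [OR] = 1 − (1−0.446058) × (1−0.11) × (1−0.19) = 0.600663
P(Tracking loop inoperative) [AND] = 0.25 × 0.12 = 0.030000
P(Modem stage unavailable) [OR] = 1 − (1−0.23) × (1−0.37) = 0.514900
P(Backup chain fails) [AND] = 0.514900 × 0.04 = 0.020596
P(Satellite uplink lost) [OR] = 1 − (1−0.600663) × (1−0.030000) × (1−0.020596) = 0.620621
Rounded to 4 decimal places: P(Satellite uplink lost) ≈ 0.6206.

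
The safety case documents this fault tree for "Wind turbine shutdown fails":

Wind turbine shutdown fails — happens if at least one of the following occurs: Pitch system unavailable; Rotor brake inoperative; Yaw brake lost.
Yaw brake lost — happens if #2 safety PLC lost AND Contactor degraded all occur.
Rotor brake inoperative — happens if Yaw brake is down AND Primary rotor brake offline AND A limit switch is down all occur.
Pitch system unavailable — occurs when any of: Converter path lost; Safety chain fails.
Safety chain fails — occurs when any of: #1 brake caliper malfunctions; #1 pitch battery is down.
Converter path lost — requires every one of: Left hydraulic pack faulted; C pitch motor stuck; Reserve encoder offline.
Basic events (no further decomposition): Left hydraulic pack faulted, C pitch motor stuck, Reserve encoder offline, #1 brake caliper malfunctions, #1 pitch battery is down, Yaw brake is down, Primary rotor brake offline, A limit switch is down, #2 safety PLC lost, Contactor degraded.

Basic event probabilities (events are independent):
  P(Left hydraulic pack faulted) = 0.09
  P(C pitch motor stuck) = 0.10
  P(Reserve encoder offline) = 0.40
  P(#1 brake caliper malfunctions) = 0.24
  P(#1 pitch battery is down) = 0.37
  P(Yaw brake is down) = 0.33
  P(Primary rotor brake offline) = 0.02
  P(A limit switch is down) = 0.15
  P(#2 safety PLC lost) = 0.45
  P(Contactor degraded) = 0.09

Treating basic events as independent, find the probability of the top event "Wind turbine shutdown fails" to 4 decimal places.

0.5427

P(Converter path lost) [AND] = 0.09 × 0.10 × 0.40 = 0.003600
P(Safety chain fails) [OR] = 1 − (1−0.24) × (1−0.37) = 0.521200
P(Pitch system unavailable) [OR] = 1 − (1−0.003600) × (1−0.521200) = 0.522924
P(Rotor brake inoperative) [AND] = 0.33 × 0.02 × 0.15 = 0.000990
P(Yaw brake lost) [AND] = 0.45 × 0.09 = 0.040500
P(Wind turbine shutdown fails) [OR] = 1 − (1−0.522924) × (1−0.000990) × (1−0.040500) = 0.542699
Rounded to 4 decimal places: P(Wind turbine shutdown fails) ≈ 0.5427.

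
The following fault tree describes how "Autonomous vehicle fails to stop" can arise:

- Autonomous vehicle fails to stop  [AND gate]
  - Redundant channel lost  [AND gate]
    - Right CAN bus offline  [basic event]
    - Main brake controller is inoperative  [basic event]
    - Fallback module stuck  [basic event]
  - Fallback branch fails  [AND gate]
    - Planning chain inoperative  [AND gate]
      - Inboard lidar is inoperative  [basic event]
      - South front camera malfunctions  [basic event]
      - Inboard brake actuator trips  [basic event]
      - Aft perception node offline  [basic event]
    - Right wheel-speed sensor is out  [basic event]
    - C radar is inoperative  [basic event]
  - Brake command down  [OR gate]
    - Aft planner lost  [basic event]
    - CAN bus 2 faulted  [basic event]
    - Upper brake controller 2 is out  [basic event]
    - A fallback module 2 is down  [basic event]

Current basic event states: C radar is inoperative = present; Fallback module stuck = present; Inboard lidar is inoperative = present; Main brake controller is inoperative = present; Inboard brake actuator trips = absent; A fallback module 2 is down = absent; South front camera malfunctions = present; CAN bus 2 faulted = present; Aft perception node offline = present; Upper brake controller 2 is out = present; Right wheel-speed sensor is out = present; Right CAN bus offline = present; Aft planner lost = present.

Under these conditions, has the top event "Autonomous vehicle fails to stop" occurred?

No

Redundant channel lost [AND]: Right CAN bus offline=occurs, Main brake controller is inoperative=occurs, Fallback module stuck=occurs → all inputs occur → occurs.
Planning chain inoperative [AND]: Inboard lidar is inoperative=occurs, South front camera malfunctions=occurs, Inboard brake actuator trips=not, Aft perception node offline=occurs → not all inputs occur → does not occur.
Fallback branch fails [AND]: Planning chain inoperative=not, Right wheel-speed sensor is out=occurs, C radar is inoperative=occurs → not all inputs occur → does not occur.
Brake command down [OR]: Aft planner lost=occurs, CAN bus 2 faulted=occurs, Upper brake controller 2 is out=occurs, A fallback module 2 is down=not → at least one input occurs → occurs.
Autonomous vehicle fails to stop [AND]: Redundant channel lost=occurs, Fallback branch fails=not, Brake command down=occurs → not all inputs occur → does not occur.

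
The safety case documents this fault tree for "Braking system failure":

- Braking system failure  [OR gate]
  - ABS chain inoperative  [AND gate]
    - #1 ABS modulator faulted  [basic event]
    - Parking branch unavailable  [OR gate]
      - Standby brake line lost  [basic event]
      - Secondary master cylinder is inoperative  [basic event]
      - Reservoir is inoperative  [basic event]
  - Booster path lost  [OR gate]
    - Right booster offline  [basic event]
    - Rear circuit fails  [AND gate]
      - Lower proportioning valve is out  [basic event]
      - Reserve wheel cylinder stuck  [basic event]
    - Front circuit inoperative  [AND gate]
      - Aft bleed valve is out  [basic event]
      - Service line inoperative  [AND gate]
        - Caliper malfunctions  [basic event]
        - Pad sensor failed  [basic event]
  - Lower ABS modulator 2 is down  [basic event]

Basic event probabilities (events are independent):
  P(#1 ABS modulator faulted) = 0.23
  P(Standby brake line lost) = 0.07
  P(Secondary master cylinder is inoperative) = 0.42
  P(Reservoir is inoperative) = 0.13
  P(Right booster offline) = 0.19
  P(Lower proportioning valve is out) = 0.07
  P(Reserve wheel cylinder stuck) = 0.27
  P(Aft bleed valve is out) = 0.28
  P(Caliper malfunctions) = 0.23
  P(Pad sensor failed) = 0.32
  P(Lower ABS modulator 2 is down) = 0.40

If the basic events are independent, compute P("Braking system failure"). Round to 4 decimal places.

P(Parking branch unavailable) [OR] = 1 − (1−0.07) × (1−0.42) × (1−0.13) = 0.530722
P(ABS chain inoperative) [AND] = 0.23 × 0.530722 = 0.122066
P(Rear circuit fails) [AND] = 0.07 × 0.27 = 0.018900
P(Service line inoperative) [AND] = 0.23 × 0.32 = 0.073600
P(Front circuit inoperative) [AND] = 0.28 × 0.073600 = 0.020608
P(Booster path lost) [OR] = 1 − (1−0.19) × (1−0.018900) × (1−0.020608) = 0.221686
P(Braking system failure) [OR] = 1 − (1−0.122066) × (1−0.221686) × (1−0.40) = 0.590015
Rounded to 4 decimal places: P(Braking system failure) ≈ 0.5900.

0.5900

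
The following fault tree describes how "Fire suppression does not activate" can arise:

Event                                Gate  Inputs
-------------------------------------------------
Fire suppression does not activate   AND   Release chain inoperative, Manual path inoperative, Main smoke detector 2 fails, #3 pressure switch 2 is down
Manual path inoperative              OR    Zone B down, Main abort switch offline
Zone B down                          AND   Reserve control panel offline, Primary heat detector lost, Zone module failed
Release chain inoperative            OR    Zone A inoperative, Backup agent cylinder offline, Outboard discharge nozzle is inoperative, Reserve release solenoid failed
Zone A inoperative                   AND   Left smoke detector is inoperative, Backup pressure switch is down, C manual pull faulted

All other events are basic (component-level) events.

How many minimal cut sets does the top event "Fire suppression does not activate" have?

8

Zone A inoperative [AND]: one cut set from each child combined → 1 × 1 × 1 = 1 cut set(s).
Release chain inoperative [OR]: union of children's cut sets → 4 cut set(s).
Zone B down [AND]: one cut set from each child combined → 1 × 1 × 1 = 1 cut set(s).
Manual path inoperative [OR]: union of children's cut sets → 2 cut set(s).
Fire suppression does not activate [AND]: one cut set from each child combined → 4 × 2 × 1 × 1 = 8 cut set(s).
Minimal cut sets: {#3 pressure switch 2 is down, Backup pressure switch is down, C manual pull faulted, Left smoke detector is inoperative, Main smoke detector 2 fails, Primary heat detector lost, Reserve control panel offline, Zone module failed}; {#3 pressure switch 2 is down, Backup pressure switch is down, C manual pull faulted, Left smoke detector is inoperative, Main abort switch offline, Main smoke detector 2 fails}; {#3 pressure switch 2 is down, Backup agent cylinder offline, Main smoke detector 2 fails, Primary heat detector lost, Reserve control panel offline, Zone module failed}; {#3 pressure switch 2 is down, Backup agent cylinder offline, Main abort switch offline, Main smoke detector 2 fails}; {#3 pressure switch 2 is down, Main smoke detector 2 fails, Outboard discharge nozzle is inoperative, Primary heat detector lost, Reserve control panel offline, Zone module failed}; {#3 pressure switch 2 is down, Main abort switch offline, Main smoke detector 2 fails, Outboard discharge nozzle is inoperative}; {#3 pressure switch 2 is down, Main smoke detector 2 fails, Primary heat detector lost, Reserve control panel offline, Reserve release solenoid failed, Zone module failed}; {#3 pressure switch 2 is down, Main abort switch offline, Main smoke detector 2 fails, Reserve release solenoid failed}.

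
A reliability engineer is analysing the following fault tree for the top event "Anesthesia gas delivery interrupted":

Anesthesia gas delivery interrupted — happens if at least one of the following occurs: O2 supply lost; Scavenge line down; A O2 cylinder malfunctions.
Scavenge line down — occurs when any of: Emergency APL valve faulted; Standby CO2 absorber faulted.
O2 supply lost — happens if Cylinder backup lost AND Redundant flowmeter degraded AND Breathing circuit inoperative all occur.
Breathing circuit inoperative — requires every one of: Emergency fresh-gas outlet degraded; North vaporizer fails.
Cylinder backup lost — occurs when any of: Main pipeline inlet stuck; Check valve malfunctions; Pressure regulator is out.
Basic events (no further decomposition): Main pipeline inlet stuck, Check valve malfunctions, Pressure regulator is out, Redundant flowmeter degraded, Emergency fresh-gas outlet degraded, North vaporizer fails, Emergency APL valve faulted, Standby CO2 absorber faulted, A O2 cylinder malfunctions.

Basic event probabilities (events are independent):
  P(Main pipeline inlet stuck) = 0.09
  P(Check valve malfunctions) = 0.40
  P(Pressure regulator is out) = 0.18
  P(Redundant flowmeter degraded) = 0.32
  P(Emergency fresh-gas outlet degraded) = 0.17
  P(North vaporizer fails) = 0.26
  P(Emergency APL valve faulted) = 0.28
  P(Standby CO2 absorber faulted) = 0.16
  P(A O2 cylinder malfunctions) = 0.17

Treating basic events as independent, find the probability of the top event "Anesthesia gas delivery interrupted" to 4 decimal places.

P(Cylinder backup lost) [OR] = 1 − (1−0.09) × (1−0.40) × (1−0.18) = 0.552280
P(Breathing circuit inoperative) [AND] = 0.17 × 0.26 = 0.044200
P(O2 supply lost) [AND] = 0.552280 × 0.32 × 0.044200 = 0.007811
P(Scavenge line down) [OR] = 1 − (1−0.28) × (1−0.16) = 0.395200
P(Anesthesia gas delivery interrupted) [OR] = 1 − (1−0.007811) × (1−0.395200) × (1−0.17) = 0.501937
Rounded to 4 decimal places: P(Anesthesia gas delivery interrupted) ≈ 0.5019.

0.5019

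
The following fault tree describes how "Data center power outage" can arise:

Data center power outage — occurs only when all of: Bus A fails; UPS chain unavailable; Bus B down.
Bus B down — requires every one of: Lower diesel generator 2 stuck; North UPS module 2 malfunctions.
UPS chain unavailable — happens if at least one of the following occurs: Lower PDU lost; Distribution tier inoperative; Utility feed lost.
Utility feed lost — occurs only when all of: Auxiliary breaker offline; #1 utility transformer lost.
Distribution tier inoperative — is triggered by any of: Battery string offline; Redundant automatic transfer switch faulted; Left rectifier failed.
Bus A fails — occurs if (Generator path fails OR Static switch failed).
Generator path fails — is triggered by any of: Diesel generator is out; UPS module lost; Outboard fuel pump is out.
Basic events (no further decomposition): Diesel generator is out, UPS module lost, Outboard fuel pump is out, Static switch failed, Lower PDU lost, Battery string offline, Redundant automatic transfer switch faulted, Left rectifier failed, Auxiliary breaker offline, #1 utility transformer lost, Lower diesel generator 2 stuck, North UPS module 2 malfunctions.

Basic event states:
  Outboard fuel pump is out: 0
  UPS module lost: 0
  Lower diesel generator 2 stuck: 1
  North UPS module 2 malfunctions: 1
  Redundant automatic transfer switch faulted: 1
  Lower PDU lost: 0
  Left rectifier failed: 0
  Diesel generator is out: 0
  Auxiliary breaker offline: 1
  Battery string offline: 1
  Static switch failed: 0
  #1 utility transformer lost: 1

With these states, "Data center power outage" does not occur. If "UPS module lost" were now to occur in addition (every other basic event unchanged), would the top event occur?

Counterfactual: set "UPS module lost" to occurred.
Generator path fails [OR]: Diesel generator is out=not, UPS module lost=occurs, Outboard fuel pump is out=not → at least one input occurs → occurs.
Bus A fails [OR]: Generator path fails=occurs, Static switch failed=not → at least one input occurs → occurs.
Distribution tier inoperative [OR]: Battery string offline=occurs, Redundant automatic transfer switch faulted=occurs, Left rectifier failed=not → at least one input occurs → occurs.
Utility feed lost [AND]: Auxiliary breaker offline=occurs, #1 utility transformer lost=occurs → all inputs occur → occurs.
UPS chain unavailable [OR]: Lower PDU lost=not, Distribution tier inoperative=occurs, Utility feed lost=occurs → at least one input occurs → occurs.
Bus B down [AND]: Lower diesel generator 2 stuck=occurs, North UPS module 2 malfunctions=occurs → all inputs occur → occurs.
Data center power outage [AND]: Bus A fails=occurs, UPS chain unavailable=occurs, Bus B down=occurs → all inputs occur → occurs.

Yes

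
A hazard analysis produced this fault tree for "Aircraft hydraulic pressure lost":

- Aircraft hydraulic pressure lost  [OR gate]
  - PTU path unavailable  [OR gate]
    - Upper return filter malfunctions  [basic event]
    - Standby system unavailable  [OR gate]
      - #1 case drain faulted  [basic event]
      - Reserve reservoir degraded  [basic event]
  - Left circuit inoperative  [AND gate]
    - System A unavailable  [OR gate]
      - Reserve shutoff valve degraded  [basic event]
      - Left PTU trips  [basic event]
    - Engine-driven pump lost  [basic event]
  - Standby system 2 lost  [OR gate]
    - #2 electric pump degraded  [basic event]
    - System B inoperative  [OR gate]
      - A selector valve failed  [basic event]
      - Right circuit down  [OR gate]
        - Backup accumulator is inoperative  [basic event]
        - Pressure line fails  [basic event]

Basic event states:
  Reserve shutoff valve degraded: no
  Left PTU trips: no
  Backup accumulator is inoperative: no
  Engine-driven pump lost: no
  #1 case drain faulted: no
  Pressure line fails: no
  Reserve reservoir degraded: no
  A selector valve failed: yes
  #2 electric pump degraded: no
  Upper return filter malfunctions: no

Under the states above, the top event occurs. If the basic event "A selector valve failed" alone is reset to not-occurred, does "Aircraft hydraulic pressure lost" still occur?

Counterfactual: set "A selector valve failed" to not occurred.
Standby system unavailable [OR]: #1 case drain faulted=not, Reserve reservoir degraded=not → no input occurs → does not occur.
PTU path unavailable [OR]: Upper return filter malfunctions=not, Standby system unavailable=not → no input occurs → does not occur.
System A unavailable [OR]: Reserve shutoff valve degraded=not, Left PTU trips=not → no input occurs → does not occur.
Left circuit inoperative [AND]: System A unavailable=not, Engine-driven pump lost=not → not all inputs occur → does not occur.
Right circuit down [OR]: Backup accumulator is inoperative=not, Pressure line fails=not → no input occurs → does not occur.
System B inoperative [OR]: A selector valve failed=not, Right circuit down=not → no input occurs → does not occur.
Standby system 2 lost [OR]: #2 electric pump degraded=not, System B inoperative=not → no input occurs → does not occur.
Aircraft hydraulic pressure lost [OR]: PTU path unavailable=not, Left circuit inoperative=not, Standby system 2 lost=not → no input occurs → does not occur.

No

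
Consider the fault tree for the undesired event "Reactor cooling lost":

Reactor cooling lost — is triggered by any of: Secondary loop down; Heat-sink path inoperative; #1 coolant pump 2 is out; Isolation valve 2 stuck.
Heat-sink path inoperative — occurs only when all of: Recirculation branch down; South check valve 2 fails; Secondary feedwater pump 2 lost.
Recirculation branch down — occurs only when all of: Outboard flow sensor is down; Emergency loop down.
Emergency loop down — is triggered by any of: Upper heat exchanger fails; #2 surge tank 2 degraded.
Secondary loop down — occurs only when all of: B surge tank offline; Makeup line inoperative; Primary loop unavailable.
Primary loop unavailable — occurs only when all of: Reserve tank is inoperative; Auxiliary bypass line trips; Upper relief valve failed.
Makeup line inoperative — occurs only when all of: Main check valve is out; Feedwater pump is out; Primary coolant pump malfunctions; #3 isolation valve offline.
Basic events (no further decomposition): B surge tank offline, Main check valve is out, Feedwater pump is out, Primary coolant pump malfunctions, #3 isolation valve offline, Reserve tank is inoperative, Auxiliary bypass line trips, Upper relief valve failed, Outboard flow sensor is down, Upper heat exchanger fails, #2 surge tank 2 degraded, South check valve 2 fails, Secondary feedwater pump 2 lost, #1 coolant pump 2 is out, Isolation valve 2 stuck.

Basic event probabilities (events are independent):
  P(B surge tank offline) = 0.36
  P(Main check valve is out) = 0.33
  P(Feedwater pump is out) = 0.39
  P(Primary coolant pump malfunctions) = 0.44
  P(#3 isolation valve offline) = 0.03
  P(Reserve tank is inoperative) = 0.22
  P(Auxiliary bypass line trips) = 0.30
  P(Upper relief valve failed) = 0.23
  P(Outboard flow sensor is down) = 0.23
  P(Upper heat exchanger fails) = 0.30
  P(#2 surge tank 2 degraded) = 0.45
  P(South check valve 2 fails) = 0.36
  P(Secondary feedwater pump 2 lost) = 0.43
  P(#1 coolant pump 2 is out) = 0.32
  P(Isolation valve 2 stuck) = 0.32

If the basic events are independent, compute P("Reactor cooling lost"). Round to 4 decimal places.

0.5477

P(Makeup line inoperative) [AND] = 0.33 × 0.39 × 0.44 × 0.03 = 0.001699
P(Primary loop unavailable) [AND] = 0.22 × 0.30 × 0.23 = 0.015180
P(Secondary loop down) [AND] = 0.36 × 0.001699 × 0.015180 = 0.000009
P(Emergency loop down) [OR] = 1 − (1−0.30) × (1−0.45) = 0.615000
P(Recirculation branch down) [AND] = 0.23 × 0.615000 = 0.141450
P(Heat-sink path inoperative) [AND] = 0.141450 × 0.36 × 0.43 = 0.021896
P(Reactor cooling lost) [OR] = 1 − (1−0.000009) × (1−0.021896) × (1−0.32) × (1−0.32) = 0.547729
Rounded to 4 decimal places: P(Reactor cooling lost) ≈ 0.5477.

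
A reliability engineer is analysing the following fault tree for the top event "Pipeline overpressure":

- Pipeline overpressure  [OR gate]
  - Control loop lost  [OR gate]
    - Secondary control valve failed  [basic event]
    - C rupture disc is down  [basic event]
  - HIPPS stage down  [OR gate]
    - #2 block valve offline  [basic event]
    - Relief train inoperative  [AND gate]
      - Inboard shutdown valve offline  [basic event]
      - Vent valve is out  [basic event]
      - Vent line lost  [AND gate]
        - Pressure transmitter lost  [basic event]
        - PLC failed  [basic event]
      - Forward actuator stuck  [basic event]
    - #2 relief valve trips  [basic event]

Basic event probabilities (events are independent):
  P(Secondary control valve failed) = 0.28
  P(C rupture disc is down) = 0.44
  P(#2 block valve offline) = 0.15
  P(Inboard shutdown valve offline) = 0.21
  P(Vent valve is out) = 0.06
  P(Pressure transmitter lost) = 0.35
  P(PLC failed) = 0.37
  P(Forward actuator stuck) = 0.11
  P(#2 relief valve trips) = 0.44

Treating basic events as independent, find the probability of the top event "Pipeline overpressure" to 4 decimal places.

P(Control loop lost) [OR] = 1 − (1−0.28) × (1−0.44) = 0.596800
P(Vent line lost) [AND] = 0.35 × 0.37 = 0.129500
P(Relief train inoperative) [AND] = 0.21 × 0.06 × 0.129500 × 0.11 = 0.000179
P(HIPPS stage down) [OR] = 1 − (1−0.15) × (1−0.000179) × (1−0.44) = 0.524085
P(Pipeline overpressure) [OR] = 1 − (1−0.596800) × (1−0.524085) = 0.808111
Rounded to 4 decimal places: P(Pipeline overpressure) ≈ 0.8081.

0.8081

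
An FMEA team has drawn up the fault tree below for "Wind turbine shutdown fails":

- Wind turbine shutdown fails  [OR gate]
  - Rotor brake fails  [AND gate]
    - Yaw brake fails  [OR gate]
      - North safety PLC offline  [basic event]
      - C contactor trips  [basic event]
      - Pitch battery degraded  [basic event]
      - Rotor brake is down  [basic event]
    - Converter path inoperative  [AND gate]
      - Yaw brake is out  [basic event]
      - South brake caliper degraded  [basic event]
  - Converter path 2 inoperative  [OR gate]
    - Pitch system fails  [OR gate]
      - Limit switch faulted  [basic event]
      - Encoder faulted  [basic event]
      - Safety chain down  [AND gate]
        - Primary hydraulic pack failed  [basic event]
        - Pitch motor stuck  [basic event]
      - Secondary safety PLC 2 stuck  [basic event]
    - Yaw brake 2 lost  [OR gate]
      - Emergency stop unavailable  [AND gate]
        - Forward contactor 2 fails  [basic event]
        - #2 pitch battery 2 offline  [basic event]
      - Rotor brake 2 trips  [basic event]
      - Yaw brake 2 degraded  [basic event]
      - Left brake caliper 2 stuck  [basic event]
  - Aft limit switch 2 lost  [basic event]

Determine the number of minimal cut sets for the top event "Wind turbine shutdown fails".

Yaw brake fails [OR]: union of children's cut sets → 4 cut set(s).
Converter path inoperative [AND]: one cut set from each child combined → 1 × 1 = 1 cut set(s).
Rotor brake fails [AND]: one cut set from each child combined → 4 × 1 = 4 cut set(s).
Safety chain down [AND]: one cut set from each child combined → 1 × 1 = 1 cut set(s).
Pitch system fails [OR]: union of children's cut sets → 4 cut set(s).
Emergency stop unavailable [AND]: one cut set from each child combined → 1 × 1 = 1 cut set(s).
Yaw brake 2 lost [OR]: union of children's cut sets → 4 cut set(s).
Converter path 2 inoperative [OR]: union of children's cut sets → 8 cut set(s).
Wind turbine shutdown fails [OR]: union of children's cut sets → 13 cut set(s).

13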